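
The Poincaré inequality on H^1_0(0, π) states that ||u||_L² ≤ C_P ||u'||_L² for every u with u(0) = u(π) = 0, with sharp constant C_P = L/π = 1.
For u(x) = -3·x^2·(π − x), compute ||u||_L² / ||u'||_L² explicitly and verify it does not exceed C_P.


||u||_L² / ||u'||_L² = sqrt(14)*π/14 < C_P = 1.

u(x) = -3·x^2·(π − x), so u'(x) = 3*x*(3*x - 2*π).
u(x) = -3·x^2·(π − x) vanishes at x = 0 and x = π, so u ∈ H^1_0(0, π). Differentiate via the product rule and integrate the resulting polynomials term by term.
  ∫_0^π u² dx = ∫_0^π (9*x^6 - 18*π*x^5 + 9*π^2*x^4) dx. Term by term:
    ∫_0^π 9*x^6 dx = 9*π^7/7;  ∫_0^π -18*π*x^5 dx = -3*π^7;  ∫_0^π 9*π^2*x^4 dx = 9*π^7/5.
  Sum: 9*π^7/7 − 3*π^7 + 9*π^7/5 = 3*π^7/35.
  ∫_0^π (u')² dx = ∫_0^π (81*x^4 - 108*π*x^3 + 36*π^2*x^2) dx. Term by term:
    ∫_0^π 81*x^4 dx = 81*π^5/5;  ∫_0^π -108*π*x^3 dx = -27*π^5;  ∫_0^π 36*π^2*x^2 dx = 12*π^5.
  Sum: 81*π^5/5 − 27*π^5 + 12*π^5 = 6*π^5/5.
∫_0^π u² dx = 3*π^7/35, so ||u||_L² = sqrt(105)*π^(7/2)/35.
∫_0^π (u')² dx = 6*π^5/5, so ||u'||_L² = sqrt(30)*π^(5/2)/5.
Ratio ||u||_L² / ||u'||_L² = sqrt(14)*π/14.
Sharp Poincaré constant on H^1_0(0, π) is C_P = L/π = 1, achieved by sin(x).
A polynomial bump cannot attain the sharp Poincaré constant (only the first sine eigenfunction does), so the ratio is strictly less than C_P, consistent with ||u||_L² ≤ C_P ||u'||_L².


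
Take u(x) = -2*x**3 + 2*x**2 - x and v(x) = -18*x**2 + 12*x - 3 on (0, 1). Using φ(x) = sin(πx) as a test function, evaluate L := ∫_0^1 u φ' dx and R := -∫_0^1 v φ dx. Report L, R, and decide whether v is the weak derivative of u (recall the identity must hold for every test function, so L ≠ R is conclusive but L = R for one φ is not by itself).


LHS = -24/π^3 + 4/π, RHS = -72/π^3 + 12/π. No, v is not the weak derivative of u.

u(x) = -2*x**3 + 2*x**2 - x, classical derivative u'(x) = -6*x**2 + 4*x - 1.
φ(x) = sin(πx), so φ'(x) = π*cos(π*x).
Note φ(0) = φ(1) = 0, so the boundary term u·φ vanishes.
LHS = ∫_0^1 u(x) φ'(x) dx = ∫_0^1 (-2*π*x^3*cos(π*x) + 2*π*x^2*cos(π*x) - π*x*cos(π*x)) dx. Term by term:
  ∫_0^1 -π*x*cos(π*x) dx = 2/π;  ∫_0^1 -2*π*x^3*cos(π*x) dx = -24/π^3 + 6/π;  ∫_0^1 2*π*x^2*cos(π*x) dx = -4/π.
Sum: 2/π + -24/π^3 + 6/π − 4/π = -24/π^3 + 4/π.
So LHS = -24/π^3 + 4/π.
∫_0^1 v(x) φ(x) dx = ∫_0^1 (-18*x^2*sin(π*x) + 12*x*sin(π*x) - 3*sin(π*x)) dx. Term by term:
  ∫_0^1 -3*sin(π*x) dx = -6/π;  ∫_0^1 -18*x^2*sin(π*x) dx = -18/π + 72/π^3;  ∫_0^1 12*x*sin(π*x) dx = 12/π.
Sum: -6/π + -18/π + 72/π^3 + 12/π = -12/π + 72/π^3.
So RHS = -∫_0^1 v(x) φ(x) dx = -72/π^3 + 12/π.
LHS − RHS = -8/π + 48/π^3 ≠ 0, so the identity fails.
(For a valid weak derivative the identity must hold for EVERY test function, in particular this one. The failure shows v is NOT the weak derivative of u.)
Correct weak derivative would be u'(x) = -6*x**2 + 4*x - 1.


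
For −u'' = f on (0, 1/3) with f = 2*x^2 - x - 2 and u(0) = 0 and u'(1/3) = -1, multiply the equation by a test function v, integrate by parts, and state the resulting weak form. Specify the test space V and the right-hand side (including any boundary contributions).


V = {v ∈ H^1(0, 1/3) : v(0) = 0} (test functions vanish at x = 0 where u is specified); weak form: ∫_0^1/3 u'v' dx = ∫_0^1/3 (2*x^2 - x - 2) v dx − v(1/3) for all v ∈ V.

Multiply both sides by a test function v and integrate from 0 to 1/3:
  ∫_0^1/3 −u''(x) v(x) dx = ∫_0^1/3 f(x) v(x) dx.
Integrate the LHS by parts once:
  ∫_0^1/3 −u'' v dx = −[u'(x) v(x)]_0^1/3 + ∫_0^1/3 u'(x) v'(x) dx.
Thus ∫_0^1/3 u'(x) v'(x) dx = ∫_0^1/3 f(x) v(x) dx + [u'(x) v(x)]_0^1/3.
Choose V so that boundary terms are either known or forced to vanish.
Mixed BC: u(0) = 0 (Dirichlet) and u'(1/3) = -1 (Neumann). Define V = {v ∈ H^1(0, 1/3) : v(0) = 0}. Then [u' v]_0^1/3 = u'(1/3)·v(1/3) − u'(0)·0 = − v(1/3).
Weak formulation: find u (satisfying any essential BC) such that ∫_0^1/3 u'(x) v'(x) dx = ∫_0^1/3 f v dx − v(1/3) for all v ∈ V (Dirichlet at 0 absorbed into V; Neumann datum at x = 1/3 contributes the boundary term).
Substituting f(x) = 2*x^2 - x - 2, the right-hand side is ∫_0^1/3 (2*x^2 - x - 2) v dx − v(1/3).


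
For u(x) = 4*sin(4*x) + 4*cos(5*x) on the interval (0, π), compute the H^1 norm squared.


||u||_{H^1(0,π)}^2 = -6656/9 + 344*π

u'(x) = -20*sin(5*x) + 16*cos(4*x).
Expand u² and (u')² and integrate term by term on (0, π), using: for integers n ≥ 1, ∫_0^π sin²(nx) dx = ∫_0^π cos²(nx) dx = π/2; for n ≠ n', ∫_0^π sin(nx)sin(n'x) dx = ∫_0^π cos(nx)cos(n'x) dx = 0; and by product-to-sum, ∫_0^π sin(nx)cos(n'x) dx = ½∫_0^π [sin((n+n')x) + sin((n−n')x)] dx, which is 0 when n+n' is even and 2n/(n²−n'²) when n+n' is odd (it need not vanish on (0, π)).
  u² squared terms: (4)²·∫cos(5x)² dx = 16·π/2 = 8*π;  (4)²·∫sin(4x)² dx = 16·π/2 = 8*π.
  u² cross terms: 2·(4)·(4)·∫cos(5x)·sin(4x) dx = 32·(-8/9) = -256/9.
  So ∫_0^π u² dx = 8*π + 8*π − 256/9 = -256/9 + 16*π.
  (u')² squared terms: (-20)²·∫sin(5x)² dx = 400·π/2 = 200*π;  (16)²·∫cos(4x)² dx = 256·π/2 = 128*π.
  (u')² cross terms: 2·(-20)·(16)·∫sin(5x)·cos(4x) dx = -640·(10/9) = -6400/9.
  So ∫_0^π (u')² dx = 200*π + 128*π − 6400/9 = -6400/9 + 328*π.
||u||_{H^1}^2 = (-256/9 + 16*π) + (-6400/9 + 328*π) = -6656/9 + 344*π.


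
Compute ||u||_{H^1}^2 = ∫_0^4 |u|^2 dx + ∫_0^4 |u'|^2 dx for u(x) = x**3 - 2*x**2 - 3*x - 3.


||u||_{H^1}^2 = 74008/105

The H^1 norm (squared) on an interval (0, L) is
  ||u||_{H^1}^2 = ∫_0^L u(x)^2 dx + ∫_0^L u'(x)^2 dx.
Compute u'(x) = 3*x**2 - 4*x - 3.
Then u(x)^2 = x**6 - 4*x**5 - 2*x**4 + 6*x**3 + 21*x**2 + 18*x + 9 and u'(x)^2 = 9*x**4 - 24*x**3 - 2*x**2 + 24*x + 9.
Integrate each monomial from 0 to 4 using ∫_0^4 c·x^n dx = c·4^(n+1)/(n+1):
  ∫_0^4 u(x)^2 dx = ∫_0^4 (x^6 - 4*x^5 - 2*x^4 + 6*x^3 + 21*x^2 + 18*x + 9) dx. Term by term:
    ∫_0^4 x^6 dx = 16384/7;  ∫_0^4 -4*x^5 dx = -8192/3;  ∫_0^4 -2*x^4 dx = -2048/5;
    ∫_0^4 6*x^3 dx = 384;  ∫_0^4 21*x^2 dx = 448;  ∫_0^4 18*x dx = 144;
    ∫_0^4 9 dx = 36.
  Sum: 16384/7 − 8192/3 − 2048/5 + 384 + 448 + 144 + 36 = 22292/105.
  ∫_0^4 u'(x)^2 dx = ∫_0^4 (9*x^4 - 24*x^3 - 2*x^2 + 24*x + 9) dx. Term by term:
    ∫_0^4 9*x^4 dx = 9216/5;  ∫_0^4 -24*x^3 dx = -1536;  ∫_0^4 -2*x^2 dx = -128/3;
    ∫_0^4 24*x dx = 192;  ∫_0^4 9 dx = 36.
  Sum: 9216/5 − 1536 − 128/3 + 192 + 36 = 7388/15.
Adding: ||u||_{H^1}^2 = 22292/105 + 7388/15 = 74008/105.


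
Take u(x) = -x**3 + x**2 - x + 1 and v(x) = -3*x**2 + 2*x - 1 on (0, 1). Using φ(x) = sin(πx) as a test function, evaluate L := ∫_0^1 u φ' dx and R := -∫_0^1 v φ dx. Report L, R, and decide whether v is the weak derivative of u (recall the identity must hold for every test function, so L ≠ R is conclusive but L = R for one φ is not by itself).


LHS = -12/π^3 + 3/π, RHS = -12/π^3 + 3/π. Yes, v = u' weakly.

u(x) = -x**3 + x**2 - x + 1, classical derivative u'(x) = -3*x**2 + 2*x - 1.
φ(x) = sin(πx), so φ'(x) = π*cos(π*x).
Note φ(0) = φ(1) = 0, so the boundary term u·φ vanishes.
LHS = ∫_0^1 u(x) φ'(x) dx = ∫_0^1 (-π*x^3*cos(π*x) + π*x^2*cos(π*x) - π*x*cos(π*x) + π*cos(π*x)) dx. Term by term:
  ∫_0^1 π*cos(π*x) dx = 0;  ∫_0^1 π*x^2*cos(π*x) dx = -2/π;  ∫_0^1 -π*x*cos(π*x) dx = 2/π;
  ∫_0^1 -π*x^3*cos(π*x) dx = -12/π^3 + 3/π.
Sum: 0 − 2/π + 2/π + -12/π^3 + 3/π = -12/π^3 + 3/π.
So LHS = -12/π^3 + 3/π.
∫_0^1 v(x) φ(x) dx = ∫_0^1 (-3*x^2*sin(π*x) + 2*x*sin(π*x) - sin(π*x)) dx. Term by term:
  ∫_0^1 -sin(π*x) dx = -2/π;  ∫_0^1 -3*x^2*sin(π*x) dx = -3/π + 12/π^3;  ∫_0^1 2*x*sin(π*x) dx = 2/π.
Sum: -2/π + -3/π + 12/π^3 + 2/π = -3/π + 12/π^3.
So RHS = -∫_0^1 v(x) φ(x) dx = -12/π^3 + 3/π.
LHS = RHS, so the identity holds for this test φ.
Moreover u is smooth here and v(x) = u'(x) = -3*x**2 + 2*x - 1 pointwise, so the identity holds for every test function. Hence v is the weak derivative of u.


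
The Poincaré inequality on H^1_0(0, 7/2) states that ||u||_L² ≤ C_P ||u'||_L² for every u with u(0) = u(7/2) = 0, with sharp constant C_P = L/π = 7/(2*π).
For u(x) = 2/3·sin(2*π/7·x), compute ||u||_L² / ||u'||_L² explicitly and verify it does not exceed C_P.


||u||_L² / ||u'||_L² = 7/(2*π) = C_P.

u(x) = 2/3·sin(2*π/7·x), so u'(x) = 4*π*cos(2*π*x/7)/21.
Writing u(x) = A·sin(kπx/L) with A = 2/3 and k = 1, use ∫_0^L sin²(kπx/L) dx = L/2 and ∫_0^L cos²(kπx/L) dx = L/2.
u² = 4/9·sin²(2*π/7·x) and (u')² = 16*π^2/441·cos²(2*π/7·x), and each of sin², cos² integrates to L/2 = 7/4 over (0, 7/2).
∫_0^7/2 u² dx = 7/9, so ||u||_L² = sqrt(7)/3.
∫_0^7/2 (u')² dx = 4*π^2/63, so ||u'||_L² = 2*sqrt(7)*π/21.
Ratio ||u||_L² / ||u'||_L² = 7/(2*π).
Sharp Poincaré constant on H^1_0(0, 7/2) is C_P = L/π = 7/(2*π), achieved by sin(2*π/7·x).
This is the k = 1 eigenfunction (up to amplitude), so the ratio equals the sharp Poincaré constant exactly.


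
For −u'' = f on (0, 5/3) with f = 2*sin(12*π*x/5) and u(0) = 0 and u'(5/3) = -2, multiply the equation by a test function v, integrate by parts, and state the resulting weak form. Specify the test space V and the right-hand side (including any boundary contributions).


V = {v ∈ H^1(0, 5/3) : v(0) = 0} (test functions vanish at x = 0 where u is specified); weak form: ∫_0^5/3 u'v' dx = ∫_0^5/3 (2*sin(12*π*x/5)) v dx − 2·v(5/3) for all v ∈ V.

Multiply both sides by a test function v and integrate from 0 to 5/3:
  ∫_0^5/3 −u''(x) v(x) dx = ∫_0^5/3 f(x) v(x) dx.
Integrate the LHS by parts once:
  ∫_0^5/3 −u'' v dx = −[u'(x) v(x)]_0^5/3 + ∫_0^5/3 u'(x) v'(x) dx.
Thus ∫_0^5/3 u'(x) v'(x) dx = ∫_0^5/3 f(x) v(x) dx + [u'(x) v(x)]_0^5/3.
Choose V so that boundary terms are either known or forced to vanish.
Mixed BC: u(0) = 0 (Dirichlet) and u'(5/3) = -2 (Neumann). Define V = {v ∈ H^1(0, 5/3) : v(0) = 0}. Then [u' v]_0^5/3 = u'(5/3)·v(5/3) − u'(0)·0 = − 2·v(5/3).
Weak formulation: find u (satisfying any essential BC) such that ∫_0^5/3 u'(x) v'(x) dx = ∫_0^5/3 f v dx − 2·v(5/3) for all v ∈ V (Dirichlet at 0 absorbed into V; Neumann datum at x = 5/3 contributes the boundary term).
Substituting f(x) = 2*sin(12*π*x/5), the right-hand side is ∫_0^5/3 (2*sin(12*π*x/5)) v dx − 2·v(5/3).


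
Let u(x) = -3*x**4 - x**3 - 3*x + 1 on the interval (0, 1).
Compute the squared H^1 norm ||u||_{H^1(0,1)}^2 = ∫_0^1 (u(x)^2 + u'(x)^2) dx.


||u||_{H^1}^2 = 10187/140

The H^1 norm (squared) on an interval (0, L) is
  ||u||_{H^1}^2 = ∫_0^L u(x)^2 dx + ∫_0^L u'(x)^2 dx.
Compute u'(x) = -12*x**3 - 3*x**2 - 3.
Then u(x)^2 = 9*x**8 + 6*x**7 + x**6 + 18*x**5 - 2*x**3 + 9*x**2 - 6*x + 1 and u'(x)^2 = 144*x**6 + 72*x**5 + 9*x**4 + 72*x**3 + 18*x**2 + 9.
Integrate each monomial from 0 to 1 using ∫_0^1 c·x^n dx = c·1^(n+1)/(n+1):
  ∫_0^1 u(x)^2 dx = ∫_0^1 (9*x^8 + 6*x^7 + x^6 + 18*x^5 - 2*x^3 + 9*x^2 - 6*x + 1) dx. Term by term:
    ∫_0^1 9*x^8 dx = 1;  ∫_0^1 6*x^7 dx = 3/4;  ∫_0^1 x^6 dx = 1/7;
    ∫_0^1 18*x^5 dx = 3;  ∫_0^1 -2*x^3 dx = -1/2;  ∫_0^1 9*x^2 dx = 3;
    ∫_0^1 -6*x dx = -3;  ∫_0^1 1 dx = 1.
  Sum: 1 + 3/4 + 1/7 + 3 − 1/2 + 3 − 3 + 1 = 151/28.
  ∫_0^1 u'(x)^2 dx = ∫_0^1 (144*x^6 + 72*x^5 + 9*x^4 + 72*x^3 + 18*x^2 + 9) dx. Term by term:
    ∫_0^1 144*x^6 dx = 144/7;  ∫_0^1 72*x^5 dx = 12;  ∫_0^1 9*x^4 dx = 9/5;
    ∫_0^1 72*x^3 dx = 18;  ∫_0^1 18*x^2 dx = 6;  ∫_0^1 9 dx = 9.
  Sum: 144/7 + 12 + 9/5 + 18 + 6 + 9 = 2358/35.
Adding: ||u||_{H^1}^2 = 151/28 + 2358/35 = 10187/140.


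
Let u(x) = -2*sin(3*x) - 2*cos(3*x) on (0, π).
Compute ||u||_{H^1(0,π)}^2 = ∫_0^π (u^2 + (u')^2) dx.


||u||_{H^1(0,π)}^2 = 40*π

u'(x) = 6*sin(3*x) - 6*cos(3*x).
Expand u² and (u')² and integrate term by term on (0, π), using: for integers n ≥ 1, ∫_0^π sin²(nx) dx = ∫_0^π cos²(nx) dx = π/2; for n ≠ n', ∫_0^π sin(nx)sin(n'x) dx = ∫_0^π cos(nx)cos(n'x) dx = 0; and by product-to-sum, ∫_0^π sin(nx)cos(n'x) dx = ½∫_0^π [sin((n+n')x) + sin((n−n')x)] dx, which is 0 when n+n' is even and 2n/(n²−n'²) when n+n' is odd (it need not vanish on (0, π)).
  u² squared terms: (-2)²·∫cos(3x)² dx = 4·π/2 = 2*π;  (-2)²·∫sin(3x)² dx = 4·π/2 = 2*π.
  u² cross terms: 2·(-2)·(-2)·∫cos(3x)·sin(3x) dx = 8·(0) = 0.
  So ∫_0^π u² dx = 2*π + 2*π + 0 = 4*π.
  (u')² squared terms: (-6)²·∫cos(3x)² dx = 36·π/2 = 18*π;  (6)²·∫sin(3x)² dx = 36·π/2 = 18*π.
  (u')² cross terms: 2·(-6)·(6)·∫cos(3x)·sin(3x) dx = -72·(0) = 0.
  So ∫_0^π (u')² dx = 18*π + 18*π + 0 = 36*π.
||u||_{H^1}^2 = (4*π) + (36*π) = 40*π.


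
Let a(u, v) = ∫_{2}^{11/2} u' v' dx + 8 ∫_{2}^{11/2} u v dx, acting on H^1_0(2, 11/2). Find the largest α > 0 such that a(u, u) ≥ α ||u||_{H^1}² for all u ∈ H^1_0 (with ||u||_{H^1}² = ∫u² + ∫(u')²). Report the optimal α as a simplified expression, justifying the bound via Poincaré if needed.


α = 1

Coercivity of a(·,·) on H^1_0(2, 11/2) means a(u, u) ≥ α ||u||_{H^1}² for every u ∈ H^1_0.
The interval has length L = 7/2, and Poincaré/coercivity depend only on L. Here a(u, u) = ∫(u')² + (8)·∫u².
Here c = 8 ≥ 1, so a(u,u) = ∫(u')² + c∫u² ≥ ∫(u')² + ∫u² = ||u||_{H^1}², i.e. α = 1 works. No larger α is possible: a(u,u) ≥ α||u||_{H^1}² means (1−α)∫(u')² ≥ (α−c)∫u², and for the modes u_n = sin(nπ(x−x₀)/L) (x₀ the left endpoint) one has ∫u_n²/∫(u_n')² = (L/(nπ))² → 0, so a(u_n,u_n)/||u_n||_{H^1}² → 1. Hence the optimal constant is α = 1.
Therefore α = 1.


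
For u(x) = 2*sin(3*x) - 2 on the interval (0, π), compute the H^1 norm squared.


||u||_{H^1(0,π)}^2 = -16/3 + 24*π

u'(x) = 6*cos(3*x).
Expand u² and (u')² and integrate term by term on (0, π), using: for integers n ≥ 1, ∫_0^π sin²(nx) dx = ∫_0^π cos²(nx) dx = π/2; for n ≠ n', ∫_0^π sin(nx)sin(n'x) dx = ∫_0^π cos(nx)cos(n'x) dx = 0; and by product-to-sum, ∫_0^π sin(nx)cos(n'x) dx = ½∫_0^π [sin((n+n')x) + sin((n−n')x)] dx, which is 0 when n+n' is even and 2n/(n²−n'²) when n+n' is odd (it need not vanish on (0, π)). For the constant mode: ∫_0^π 1 dx = π, ∫_0^π cos(nx) dx = 0, ∫_0^π sin(nx) dx = (1−(−1)^n)/n.
  u² squared terms: (-2)²·∫1 dx = 4·π = 4*π;  (2)²·∫sin(3x)² dx = 4·π/2 = 2*π.
  u² cross terms: 2·(-2)·(2)·∫1·sin(3x) dx = -8·(2/3) = -16/3.
  So ∫_0^π u² dx = 4*π + 2*π − 16/3 = -16/3 + 6*π.
  (u')² squared terms: (6)²·∫cos(3x)² dx = 36·π/2 = 18*π.
  So ∫_0^π (u')² dx = 18*π.
||u||_{H^1}^2 = (-16/3 + 6*π) + (18*π) = -16/3 + 24*π.


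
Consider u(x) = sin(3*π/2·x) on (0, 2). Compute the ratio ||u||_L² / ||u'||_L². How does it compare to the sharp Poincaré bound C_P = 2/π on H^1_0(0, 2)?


||u||_L² / ||u'||_L² = 2/(3*π) < C_P = 2/π.

u(x) = sin(3*π/2·x), so u'(x) = 3*π*cos(3*π*x/2)/2.
Writing u(x) = A·sin(kπx/L) with A = 1 and k = 3, use ∫_0^L sin²(kπx/L) dx = L/2 and ∫_0^L cos²(kπx/L) dx = L/2.
u² = 1·sin²(3*π/2·x) and (u')² = 9*π^2/4·cos²(3*π/2·x), and each of sin², cos² integrates to L/2 = 1 over (0, 2).
∫_0^2 u² dx = 1, so ||u||_L² = 1.
∫_0^2 (u')² dx = 9*π^2/4, so ||u'||_L² = 3*π/2.
Ratio ||u||_L² / ||u'||_L² = 2/(3*π).
Sharp Poincaré constant on H^1_0(0, 2) is C_P = L/π = 2/π, achieved by sin(π/2·x).
This is the k = 3 harmonic; the ratio L/(kπ) is strictly less than C_P = L/π, consistent with the sharp inequality ||u||_L² ≤ C_P ||u'||_L².


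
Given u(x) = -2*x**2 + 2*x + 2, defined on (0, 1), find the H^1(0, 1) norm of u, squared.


||u||_{H^1}^2 = 34/5

The H^1 norm (squared) on an interval (0, L) is
  ||u||_{H^1}^2 = ∫_0^L u(x)^2 dx + ∫_0^L u'(x)^2 dx.
Compute u'(x) = 2 - 4*x.
Then u(x)^2 = 4*x**4 - 8*x**3 - 4*x**2 + 8*x + 4 and u'(x)^2 = 16*x**2 - 16*x + 4.
Integrate each monomial from 0 to 1 using ∫_0^1 c·x^n dx = c·1^(n+1)/(n+1):
  ∫_0^1 u(x)^2 dx = ∫_0^1 (4*x^4 - 8*x^3 - 4*x^2 + 8*x + 4) dx. Term by term:
    ∫_0^1 4*x^4 dx = 4/5;  ∫_0^1 -8*x^3 dx = -2;  ∫_0^1 -4*x^2 dx = -4/3;
    ∫_0^1 8*x dx = 4;  ∫_0^1 4 dx = 4.
  Sum: 4/5 − 2 − 4/3 + 4 + 4 = 82/15.
  ∫_0^1 u'(x)^2 dx = ∫_0^1 (16*x^2 - 16*x + 4) dx. Term by term:
    ∫_0^1 16*x^2 dx = 16/3;  ∫_0^1 -16*x dx = -8;  ∫_0^1 4 dx = 4.
  Sum: 16/3 − 8 + 4 = 4/3.
Adding: ||u||_{H^1}^2 = 82/15 + 4/3 = 34/5.


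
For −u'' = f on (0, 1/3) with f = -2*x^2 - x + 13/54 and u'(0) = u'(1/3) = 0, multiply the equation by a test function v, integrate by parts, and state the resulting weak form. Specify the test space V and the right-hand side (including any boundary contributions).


V = H^1(0, 1/3) (no boundary constraint on v; u is determined up to an additive constant); weak form: ∫_0^1/3 u'v' dx = ∫_0^1/3 (-2*x^2 - x + 13/54) v dx for all v ∈ V.

Multiply both sides by a test function v and integrate from 0 to 1/3:
  ∫_0^1/3 −u''(x) v(x) dx = ∫_0^1/3 f(x) v(x) dx.
Integrate the LHS by parts once:
  ∫_0^1/3 −u'' v dx = −[u'(x) v(x)]_0^1/3 + ∫_0^1/3 u'(x) v'(x) dx.
Thus ∫_0^1/3 u'(x) v'(x) dx = ∫_0^1/3 f(x) v(x) dx + [u'(x) v(x)]_0^1/3.
Choose V so that boundary terms are either known or forced to vanish.
u has homogeneous Neumann: u'(0) = u'(1/3) = 0. So [u' v]_0^1/3 = 0·v(1/3) − 0·v(0) = 0 for any v; take V = H^1(0, 1/3).
Weak formulation: find u (satisfying any essential BC) such that ∫_0^1/3 u'(x) v'(x) dx = ∫_0^1/3 f v dx for all v ∈ V (homogeneous Neumann, so boundary terms vanish).
Substituting f(x) = -2*x^2 - x + 13/54, the right-hand side is ∫_0^1/3 (-2*x^2 - x + 13/54) v dx.
Compatibility check (pure Neumann): taking v ≡ 1 ∈ V gives 0 = ∫_0^1/3 f dx + (0) − (0), i.e. ∫_0^1/3 f dx must equal u'(0) − u'(1/3) = 0. Indeed ∫_0^1/3 (-2*x^2 - x + 13/54) dx = 0, so the data are compatible. The solution is then unique only up to an additive constant (fix it e.g. by requiring ∫_0^1/3 u dx = 0).


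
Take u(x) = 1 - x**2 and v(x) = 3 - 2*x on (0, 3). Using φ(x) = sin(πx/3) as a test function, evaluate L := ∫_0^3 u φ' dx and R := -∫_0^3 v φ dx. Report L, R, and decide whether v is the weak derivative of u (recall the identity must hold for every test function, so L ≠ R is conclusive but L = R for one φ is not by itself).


LHS = 18/π, RHS = 0. No, v is not the weak derivative of u.

u(x) = 1 - x**2, classical derivative u'(x) = -2*x.
φ(x) = sin(πx/3), so φ'(x) = π*cos(π*x/3)/3.
Note φ(0) = φ(3) = 0, so the boundary term u·φ vanishes.
LHS = ∫_0^3 u(x) φ'(x) dx = ∫_0^3 (-π*x^2*cos(π*x/3)/3 + π*cos(π*x/3)/3) dx. Term by term:
  ∫_0^3 π*cos(π*x/3)/3 dx = 0;  ∫_0^3 -π*x^2*cos(π*x/3)/3 dx = 18/π.
Sum: 0 + 18/π = 18/π.
So LHS = 18/π.
∫_0^3 v(x) φ(x) dx = ∫_0^3 (-2*x*sin(π*x/3) + 3*sin(π*x/3)) dx. Term by term:
  ∫_0^3 3*sin(π*x/3) dx = 18/π;  ∫_0^3 -2*x*sin(π*x/3) dx = -18/π.
Sum: 18/π − 18/π = 0.
So RHS = -∫_0^3 v(x) φ(x) dx = 0.
LHS − RHS = 18/π ≠ 0, so the identity fails.
(For a valid weak derivative the identity must hold for EVERY test function, in particular this one. The failure shows v is NOT the weak derivative of u.)
Correct weak derivative would be u'(x) = -2*x.


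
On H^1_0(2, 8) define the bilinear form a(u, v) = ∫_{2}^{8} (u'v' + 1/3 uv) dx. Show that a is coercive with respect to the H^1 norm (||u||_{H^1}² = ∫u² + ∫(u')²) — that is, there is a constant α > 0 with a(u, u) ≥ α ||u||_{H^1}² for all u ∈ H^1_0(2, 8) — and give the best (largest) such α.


α = (π^2 + 12)/(π^2 + 36)

Coercivity of a(·,·) on H^1_0(2, 8) means a(u, u) ≥ α ||u||_{H^1}² for every u ∈ H^1_0.
The interval has length L = 6, and Poincaré/coercivity depend only on L. Here a(u, u) = ∫(u')² + (1/3)·∫u².
Here 0 < c = 1/3 < 1. The condition a(u,u) ≥ α||u||_{H^1}² reads (1−α)∫(u')² ≥ (α−c)∫u². Any admissible α is ≤ 1 (rapidly oscillating u have ∫u²/∫(u')² → 0), and α = 1 would force 0 ≥ (1−c)∫u², impossible since c < 1; so 1−α > 0. By the sharp Poincaré inequality on H^1_0 of an interval of length L, ∫(u')² ≥ (π/L)²∫u² with equality for the first sine mode sin(π(x−x₀)/L) (x₀ the left endpoint), so the inequality holds for all u iff (1−α)(π/L)² ≥ α − c, i.e. α ≤ ((π/L)² + c)/((π/L)² + 1) = (1 + c(L/π)²)/(1 + (L/π)²). With (π/L)² = π^2/36 and c = 1/3, the largest admissible constant is α = ((π/L)² + c)/((π/L)² + 1).
Simplifying, α = (π^2 + 12)/(π^2 + 36).


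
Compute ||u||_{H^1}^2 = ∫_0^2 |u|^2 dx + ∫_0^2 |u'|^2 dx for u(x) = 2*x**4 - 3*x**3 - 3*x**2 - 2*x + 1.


||u||_{H^1}^2 = 9974/63

The H^1 norm (squared) on an interval (0, L) is
  ||u||_{H^1}^2 = ∫_0^L u(x)^2 dx + ∫_0^L u'(x)^2 dx.
Compute u'(x) = 8*x**3 - 9*x**2 - 6*x - 2.
Then u(x)^2 = 4*x**8 - 12*x**7 - 3*x**6 + 10*x**5 + 25*x**4 + 6*x**3 - 2*x**2 - 4*x + 1 and u'(x)^2 = 64*x**6 - 144*x**5 - 15*x**4 + 76*x**3 + 72*x**2 + 24*x + 4.
Integrate each monomial from 0 to 2 using ∫_0^2 c·x^n dx = c·2^(n+1)/(n+1):
  ∫_0^2 u(x)^2 dx = ∫_0^2 (4*x^8 - 12*x^7 - 3*x^6 + 10*x^5 + 25*x^4 + 6*x^3 - 2*x^2 - 4*x + 1) dx. Term by term:
    ∫_0^2 4*x^8 dx = 2048/9;  ∫_0^2 -12*x^7 dx = -384;  ∫_0^2 -3*x^6 dx = -384/7;
    ∫_0^2 10*x^5 dx = 320/3;  ∫_0^2 25*x^4 dx = 160;  ∫_0^2 6*x^3 dx = 24;
    ∫_0^2 -2*x^2 dx = -16/3;  ∫_0^2 -4*x dx = -8;  ∫_0^2 1 dx = 2.
  Sum: 2048/9 − 384 − 384/7 + 320/3 + 160 + 24 − 16/3 − 8 + 2 = 4286/63.
  ∫_0^2 u'(x)^2 dx = ∫_0^2 (64*x^6 - 144*x^5 - 15*x^4 + 76*x^3 + 72*x^2 + 24*x + 4) dx. Term by term:
    ∫_0^2 64*x^6 dx = 8192/7;  ∫_0^2 -144*x^5 dx = -1536;  ∫_0^2 -15*x^4 dx = -96;
    ∫_0^2 76*x^3 dx = 304;  ∫_0^2 72*x^2 dx = 192;  ∫_0^2 24*x dx = 48;
    ∫_0^2 4 dx = 8.
  Sum: 8192/7 − 1536 − 96 + 304 + 192 + 48 + 8 = 632/7.
Adding: ||u||_{H^1}^2 = 4286/63 + 632/7 = 9974/63.


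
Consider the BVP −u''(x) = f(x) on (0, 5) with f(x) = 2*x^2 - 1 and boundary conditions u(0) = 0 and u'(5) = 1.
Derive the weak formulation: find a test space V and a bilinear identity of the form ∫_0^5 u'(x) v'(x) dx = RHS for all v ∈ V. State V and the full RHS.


V = {v ∈ H^1(0, 5) : v(0) = 0} (test functions vanish at x = 0 where u is specified); weak form: ∫_0^5 u'v' dx = ∫_0^5 (2*x^2 - 1) v dx + v(5) for all v ∈ V.

Multiply both sides by a test function v and integrate from 0 to 5:
  ∫_0^5 −u''(x) v(x) dx = ∫_0^5 f(x) v(x) dx.
Integrate the LHS by parts once:
  ∫_0^5 −u'' v dx = −[u'(x) v(x)]_0^5 + ∫_0^5 u'(x) v'(x) dx.
Thus ∫_0^5 u'(x) v'(x) dx = ∫_0^5 f(x) v(x) dx + [u'(x) v(x)]_0^5.
Choose V so that boundary terms are either known or forced to vanish.
Mixed BC: u(0) = 0 (Dirichlet) and u'(5) = 1 (Neumann). Define V = {v ∈ H^1(0, 5) : v(0) = 0}. Then [u' v]_0^5 = u'(5)·v(5) − u'(0)·0 = v(5).
Weak formulation: find u (satisfying any essential BC) such that ∫_0^5 u'(x) v'(x) dx = ∫_0^5 f v dx + v(5) for all v ∈ V (Dirichlet at 0 absorbed into V; Neumann datum at x = 5 contributes the boundary term).
Substituting f(x) = 2*x^2 - 1, the right-hand side is ∫_0^5 (2*x^2 - 1) v dx + v(5).


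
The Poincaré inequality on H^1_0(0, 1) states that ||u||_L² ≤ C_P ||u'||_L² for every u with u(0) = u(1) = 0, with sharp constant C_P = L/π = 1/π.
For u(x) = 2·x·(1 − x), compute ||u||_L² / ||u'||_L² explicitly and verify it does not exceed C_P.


||u||_L² / ||u'||_L² = sqrt(10)/10 < C_P = 1/π.

u(x) = 2·x·(1 − x), so u'(x) = 2 - 4*x.
u(x) = 2·x·(1 − x) vanishes at x = 0 and x = 1, so u ∈ H^1_0(0, 1). Differentiate via the product rule and integrate the resulting polynomials term by term.
  ∫_0^1 u² dx = ∫_0^1 (4*x^4 - 8*x^3 + 4*x^2) dx. Term by term:
    ∫_0^1 4*x^4 dx = 4/5;  ∫_0^1 -8*x^3 dx = -2;  ∫_0^1 4*x^2 dx = 4/3.
  Sum: 4/5 − 2 + 4/3 = 2/15.
  ∫_0^1 (u')² dx = ∫_0^1 (16*x^2 - 16*x + 4) dx. Term by term:
    ∫_0^1 16*x^2 dx = 16/3;  ∫_0^1 -16*x dx = -8;  ∫_0^1 4 dx = 4.
  Sum: 16/3 − 8 + 4 = 4/3.
∫_0^1 u² dx = 2/15, so ||u||_L² = sqrt(30)/15.
∫_0^1 (u')² dx = 4/3, so ||u'||_L² = 2*sqrt(3)/3.
Ratio ||u||_L² / ||u'||_L² = sqrt(10)/10.
Sharp Poincaré constant on H^1_0(0, 1) is C_P = L/π = 1/π, achieved by sin(π·x).
A polynomial bump cannot attain the sharp Poincaré constant (only the first sine eigenfunction does), so the ratio is strictly less than C_P, consistent with ||u||_L² ≤ C_P ||u'||_L².


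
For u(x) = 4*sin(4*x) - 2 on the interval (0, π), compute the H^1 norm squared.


||u||_{H^1(0,π)}^2 = 140*π

u'(x) = 16*cos(4*x).
Expand u² and (u')² and integrate term by term on (0, π), using: for integers n ≥ 1, ∫_0^π sin²(nx) dx = ∫_0^π cos²(nx) dx = π/2; for n ≠ n', ∫_0^π sin(nx)sin(n'x) dx = ∫_0^π cos(nx)cos(n'x) dx = 0; and by product-to-sum, ∫_0^π sin(nx)cos(n'x) dx = ½∫_0^π [sin((n+n')x) + sin((n−n')x)] dx, which is 0 when n+n' is even and 2n/(n²−n'²) when n+n' is odd (it need not vanish on (0, π)). For the constant mode: ∫_0^π 1 dx = π, ∫_0^π cos(nx) dx = 0, ∫_0^π sin(nx) dx = (1−(−1)^n)/n.
  u² squared terms: (-2)²·∫1 dx = 4·π = 4*π;  (4)²·∫sin(4x)² dx = 16·π/2 = 8*π.
  u² cross terms: 2·(-2)·(4)·∫1·sin(4x) dx = -16·(0) = 0.
  So ∫_0^π u² dx = 4*π + 8*π + 0 = 12*π.
  (u')² squared terms: (16)²·∫cos(4x)² dx = 256·π/2 = 128*π.
  So ∫_0^π (u')² dx = 128*π.
||u||_{H^1}^2 = (12*π) + (128*π) = 140*π.


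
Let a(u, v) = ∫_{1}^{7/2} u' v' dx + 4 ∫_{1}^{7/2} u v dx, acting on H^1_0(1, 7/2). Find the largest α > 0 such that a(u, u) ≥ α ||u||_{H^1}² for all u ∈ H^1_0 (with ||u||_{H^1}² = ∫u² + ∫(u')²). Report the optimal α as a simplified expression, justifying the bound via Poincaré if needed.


α = 1

Coercivity of a(·,·) on H^1_0(1, 7/2) means a(u, u) ≥ α ||u||_{H^1}² for every u ∈ H^1_0.
The interval has length L = 5/2, and Poincaré/coercivity depend only on L. Here a(u, u) = ∫(u')² + (4)·∫u².
Here c = 4 ≥ 1, so a(u,u) = ∫(u')² + c∫u² ≥ ∫(u')² + ∫u² = ||u||_{H^1}², i.e. α = 1 works. No larger α is possible: a(u,u) ≥ α||u||_{H^1}² means (1−α)∫(u')² ≥ (α−c)∫u², and for the modes u_n = sin(nπ(x−x₀)/L) (x₀ the left endpoint) one has ∫u_n²/∫(u_n')² = (L/(nπ))² → 0, so a(u_n,u_n)/||u_n||_{H^1}² → 1. Hence the optimal constant is α = 1.
Therefore α = 1.


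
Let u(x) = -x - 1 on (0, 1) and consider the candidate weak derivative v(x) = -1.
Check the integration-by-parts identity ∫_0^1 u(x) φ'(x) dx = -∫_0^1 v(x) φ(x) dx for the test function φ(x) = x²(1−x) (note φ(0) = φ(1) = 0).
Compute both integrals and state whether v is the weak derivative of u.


LHS = 1/12, RHS = 1/12. Yes, v = u' weakly.

u(x) = -x - 1, classical derivative u'(x) = -1.
φ(x) = x²(1−x), so φ'(x) = x*(2 - 3*x).
Note φ(0) = φ(1) = 0, so the boundary term u·φ vanishes.
LHS = ∫_0^1 u(x) φ'(x) dx = ∫_0^1 (3*x^3 + x^2 - 2*x) dx. Term by term:
  ∫_0^1 3*x^3 dx = 3/4;  ∫_0^1 x^2 dx = 1/3;  ∫_0^1 -2*x dx = -1.
Sum: 3/4 + 1/3 − 1 = 1/12.
So LHS = 1/12.
∫_0^1 v(x) φ(x) dx = ∫_0^1 (x^3 - x^2) dx. Term by term:
  ∫_0^1 x^3 dx = 1/4;  ∫_0^1 -x^2 dx = -1/3.
Sum: 1/4 − 1/3 = -1/12.
So RHS = -∫_0^1 v(x) φ(x) dx = 1/12.
LHS = RHS, so the identity holds for this test φ.
Moreover u is smooth here and v(x) = u'(x) = -1 pointwise, so the identity holds for every test function. Hence v is the weak derivative of u.


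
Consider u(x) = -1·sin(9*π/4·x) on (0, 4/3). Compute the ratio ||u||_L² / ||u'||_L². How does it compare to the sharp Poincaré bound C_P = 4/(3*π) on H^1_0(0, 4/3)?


||u||_L² / ||u'||_L² = 4/(9*π) < C_P = 4/(3*π).

u(x) = -1·sin(9*π/4·x), so u'(x) = -9*π*cos(9*π*x/4)/4.
Writing u(x) = A·sin(kπx/L) with A = -1 and k = 3, use ∫_0^L sin²(kπx/L) dx = L/2 and ∫_0^L cos²(kπx/L) dx = L/2.
u² = 1·sin²(9*π/4·x) and (u')² = 81*π^2/16·cos²(9*π/4·x), and each of sin², cos² integrates to L/2 = 2/3 over (0, 4/3).
∫_0^4/3 u² dx = 2/3, so ||u||_L² = sqrt(6)/3.
∫_0^4/3 (u')² dx = 27*π^2/8, so ||u'||_L² = 3*sqrt(6)*π/4.
Ratio ||u||_L² / ||u'||_L² = 4/(9*π).
Sharp Poincaré constant on H^1_0(0, 4/3) is C_P = L/π = 4/(3*π), achieved by sin(3*π/4·x).
This is the k = 3 harmonic; the ratio L/(kπ) is strictly less than C_P = L/π, consistent with the sharp inequality ||u||_L² ≤ C_P ||u'||_L².


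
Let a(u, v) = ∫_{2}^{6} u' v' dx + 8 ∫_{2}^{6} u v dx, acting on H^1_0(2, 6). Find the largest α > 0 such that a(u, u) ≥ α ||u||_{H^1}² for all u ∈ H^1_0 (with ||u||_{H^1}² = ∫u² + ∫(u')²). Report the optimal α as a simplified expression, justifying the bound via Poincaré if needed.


α = 1

Coercivity of a(·,·) on H^1_0(2, 6) means a(u, u) ≥ α ||u||_{H^1}² for every u ∈ H^1_0.
The interval has length L = 4, and Poincaré/coercivity depend only on L. Here a(u, u) = ∫(u')² + (8)·∫u².
Here c = 8 ≥ 1, so a(u,u) = ∫(u')² + c∫u² ≥ ∫(u')² + ∫u² = ||u||_{H^1}², i.e. α = 1 works. No larger α is possible: a(u,u) ≥ α||u||_{H^1}² means (1−α)∫(u')² ≥ (α−c)∫u², and for the modes u_n = sin(nπ(x−x₀)/L) (x₀ the left endpoint) one has ∫u_n²/∫(u_n')² = (L/(nπ))² → 0, so a(u_n,u_n)/||u_n||_{H^1}² → 1. Hence the optimal constant is α = 1.
Therefore α = 1.


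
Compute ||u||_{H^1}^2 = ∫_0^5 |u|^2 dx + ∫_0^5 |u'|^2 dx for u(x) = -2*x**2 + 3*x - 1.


||u||_{H^1}^2 = 4525/3

The H^1 norm (squared) on an interval (0, L) is
  ||u||_{H^1}^2 = ∫_0^L u(x)^2 dx + ∫_0^L u'(x)^2 dx.
Compute u'(x) = 3 - 4*x.
Then u(x)^2 = 4*x**4 - 12*x**3 + 13*x**2 - 6*x + 1 and u'(x)^2 = 16*x**2 - 24*x + 9.
Integrate each monomial from 0 to 5 using ∫_0^5 c·x^n dx = c·5^(n+1)/(n+1):
  ∫_0^5 u(x)^2 dx = ∫_0^5 (4*x^4 - 12*x^3 + 13*x^2 - 6*x + 1) dx. Term by term:
    ∫_0^5 4*x^4 dx = 2500;  ∫_0^5 -12*x^3 dx = -1875;  ∫_0^5 13*x^2 dx = 1625/3;
    ∫_0^5 -6*x dx = -75;  ∫_0^5 1 dx = 5.
  Sum: 2500 − 1875 + 1625/3 − 75 + 5 = 3290/3.
  ∫_0^5 u'(x)^2 dx = ∫_0^5 (16*x^2 - 24*x + 9) dx. Term by term:
    ∫_0^5 16*x^2 dx = 2000/3;  ∫_0^5 -24*x dx = -300;  ∫_0^5 9 dx = 45.
  Sum: 2000/3 − 300 + 45 = 1235/3.
Adding: ||u||_{H^1}^2 = 3290/3 + 1235/3 = 4525/3.


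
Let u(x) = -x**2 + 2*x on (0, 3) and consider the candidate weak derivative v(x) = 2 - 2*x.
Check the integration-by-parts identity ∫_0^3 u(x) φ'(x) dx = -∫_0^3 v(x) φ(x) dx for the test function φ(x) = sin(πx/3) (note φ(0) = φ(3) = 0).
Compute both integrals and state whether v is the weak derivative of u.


LHS = 6/π, RHS = 6/π. Yes, v = u' weakly.

u(x) = -x**2 + 2*x, classical derivative u'(x) = 2 - 2*x.
φ(x) = sin(πx/3), so φ'(x) = π*cos(π*x/3)/3.
Note φ(0) = φ(3) = 0, so the boundary term u·φ vanishes.
LHS = ∫_0^3 u(x) φ'(x) dx = ∫_0^3 (-π*x^2*cos(π*x/3)/3 + 2*π*x*cos(π*x/3)/3) dx. Term by term:
  ∫_0^3 -π*x^2*cos(π*x/3)/3 dx = 18/π;  ∫_0^3 2*π*x*cos(π*x/3)/3 dx = -12/π.
Sum: 18/π − 12/π = 6/π.
So LHS = 6/π.
∫_0^3 v(x) φ(x) dx = ∫_0^3 (-2*x*sin(π*x/3) + 2*sin(π*x/3)) dx. Term by term:
  ∫_0^3 2*sin(π*x/3) dx = 12/π;  ∫_0^3 -2*x*sin(π*x/3) dx = -18/π.
Sum: 12/π − 18/π = -6/π.
So RHS = -∫_0^3 v(x) φ(x) dx = 6/π.
LHS = RHS, so the identity holds for this test φ.
Moreover u is smooth here and v(x) = u'(x) = 2 - 2*x pointwise, so the identity holds for every test function. Hence v is the weak derivative of u.


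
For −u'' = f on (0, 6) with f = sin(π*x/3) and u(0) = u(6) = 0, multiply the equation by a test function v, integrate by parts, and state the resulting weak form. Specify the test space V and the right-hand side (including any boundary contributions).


V = H^1_0(0, 6) (so v(0) = v(6) = 0); weak form: ∫_0^6 u'v' dx = ∫_0^6 (sin(π*x/3)) v dx for all v ∈ V.

Multiply both sides by a test function v and integrate from 0 to 6:
  ∫_0^6 −u''(x) v(x) dx = ∫_0^6 f(x) v(x) dx.
Integrate the LHS by parts once:
  ∫_0^6 −u'' v dx = −[u'(x) v(x)]_0^6 + ∫_0^6 u'(x) v'(x) dx.
Thus ∫_0^6 u'(x) v'(x) dx = ∫_0^6 f(x) v(x) dx + [u'(x) v(x)]_0^6.
Choose V so that boundary terms are either known or forced to vanish.
u is Dirichlet: u(0) = u(6) = 0. Let V = H^1_0(0, 6); then v(0) = v(6) = 0, and [u' v]_0^6 = 0.
Weak formulation: find u (satisfying any essential BC) such that ∫_0^6 u'(x) v'(x) dx = ∫_0^6 f v dx for all v ∈ V.
Substituting f(x) = sin(π*x/3), the right-hand side is ∫_0^6 (sin(π*x/3)) v dx.


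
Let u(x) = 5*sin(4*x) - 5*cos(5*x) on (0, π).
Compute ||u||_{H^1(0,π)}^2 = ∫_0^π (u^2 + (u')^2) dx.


||u||_{H^1(0,π)}^2 = 10400/9 + 1075*π/2

u'(x) = 25*sin(5*x) + 20*cos(4*x).
Expand u² and (u')² and integrate term by term on (0, π), using: for integers n ≥ 1, ∫_0^π sin²(nx) dx = ∫_0^π cos²(nx) dx = π/2; for n ≠ n', ∫_0^π sin(nx)sin(n'x) dx = ∫_0^π cos(nx)cos(n'x) dx = 0; and by product-to-sum, ∫_0^π sin(nx)cos(n'x) dx = ½∫_0^π [sin((n+n')x) + sin((n−n')x)] dx, which is 0 when n+n' is even and 2n/(n²−n'²) when n+n' is odd (it need not vanish on (0, π)).
  u² squared terms: (-5)²·∫cos(5x)² dx = 25·π/2 = 25*π/2;  (5)²·∫sin(4x)² dx = 25·π/2 = 25*π/2.
  u² cross terms: 2·(-5)·(5)·∫cos(5x)·sin(4x) dx = -50·(-8/9) = 400/9.
  So ∫_0^π u² dx = 25*π/2 + 25*π/2 + 400/9 = 400/9 + 25*π.
  (u')² squared terms: (20)²·∫cos(4x)² dx = 400·π/2 = 200*π;  (25)²·∫sin(5x)² dx = 625·π/2 = 625*π/2.
  (u')² cross terms: 2·(20)·(25)·∫cos(4x)·sin(5x) dx = 1000·(10/9) = 10000/9.
  So ∫_0^π (u')² dx = 200*π + 625*π/2 + 10000/9 = 10000/9 + 1025*π/2.
||u||_{H^1}^2 = (400/9 + 25*π) + (10000/9 + 1025*π/2) = 10400/9 + 1075*π/2.


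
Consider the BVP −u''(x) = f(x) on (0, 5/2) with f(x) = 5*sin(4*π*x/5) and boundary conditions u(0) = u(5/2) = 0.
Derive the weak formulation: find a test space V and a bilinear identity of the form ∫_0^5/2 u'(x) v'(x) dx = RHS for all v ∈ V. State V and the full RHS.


V = H^1_0(0, 5/2) (so v(0) = v(5/2) = 0); weak form: ∫_0^5/2 u'v' dx = ∫_0^5/2 (5*sin(4*π*x/5)) v dx for all v ∈ V.

Multiply both sides by a test function v and integrate from 0 to 5/2:
  ∫_0^5/2 −u''(x) v(x) dx = ∫_0^5/2 f(x) v(x) dx.
Integrate the LHS by parts once:
  ∫_0^5/2 −u'' v dx = −[u'(x) v(x)]_0^5/2 + ∫_0^5/2 u'(x) v'(x) dx.
Thus ∫_0^5/2 u'(x) v'(x) dx = ∫_0^5/2 f(x) v(x) dx + [u'(x) v(x)]_0^5/2.
Choose V so that boundary terms are either known or forced to vanish.
u is Dirichlet: u(0) = u(5/2) = 0. Let V = H^1_0(0, 5/2); then v(0) = v(5/2) = 0, and [u' v]_0^5/2 = 0.
Weak formulation: find u (satisfying any essential BC) such that ∫_0^5/2 u'(x) v'(x) dx = ∫_0^5/2 f v dx for all v ∈ V.
Substituting f(x) = 5*sin(4*π*x/5), the right-hand side is ∫_0^5/2 (5*sin(4*π*x/5)) v dx.


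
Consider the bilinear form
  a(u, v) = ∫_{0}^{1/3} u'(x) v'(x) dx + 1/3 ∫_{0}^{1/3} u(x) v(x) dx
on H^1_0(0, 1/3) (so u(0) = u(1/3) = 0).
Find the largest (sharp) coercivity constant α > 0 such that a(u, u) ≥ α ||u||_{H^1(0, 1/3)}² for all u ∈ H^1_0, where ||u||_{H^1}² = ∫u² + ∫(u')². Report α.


α = (1 + 27*π^2)/(3*(1 + 9*π^2))

Coercivity of a(·,·) on H^1_0(0, 1/3) means a(u, u) ≥ α ||u||_{H^1}² for every u ∈ H^1_0.
The interval has length L = 1/3, and Poincaré/coercivity depend only on L. Here a(u, u) = ∫(u')² + (1/3)·∫u².
Here 0 < c = 1/3 < 1. The condition a(u,u) ≥ α||u||_{H^1}² reads (1−α)∫(u')² ≥ (α−c)∫u². Any admissible α is ≤ 1 (rapidly oscillating u have ∫u²/∫(u')² → 0), and α = 1 would force 0 ≥ (1−c)∫u², impossible since c < 1; so 1−α > 0. By the sharp Poincaré inequality on H^1_0 of an interval of length L, ∫(u')² ≥ (π/L)²∫u² with equality for the first sine mode sin(π(x−x₀)/L) (x₀ the left endpoint), so the inequality holds for all u iff (1−α)(π/L)² ≥ α − c, i.e. α ≤ ((π/L)² + c)/((π/L)² + 1) = (1 + c(L/π)²)/(1 + (L/π)²). With (π/L)² = 9*π^2 and c = 1/3, the largest admissible constant is α = ((π/L)² + c)/((π/L)² + 1).
Simplifying, α = (1 + 27*π^2)/(3*(1 + 9*π^2)).


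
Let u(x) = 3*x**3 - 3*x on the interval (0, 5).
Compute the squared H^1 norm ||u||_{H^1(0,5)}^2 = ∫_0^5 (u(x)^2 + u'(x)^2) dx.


||u||_{H^1}^2 = 965940/7

The H^1 norm (squared) on an interval (0, L) is
  ||u||_{H^1}^2 = ∫_0^L u(x)^2 dx + ∫_0^L u'(x)^2 dx.
Compute u'(x) = 9*x**2 - 3.
Then u(x)^2 = 9*x**6 - 18*x**4 + 9*x**2 and u'(x)^2 = 81*x**4 - 54*x**2 + 9.
Integrate each monomial from 0 to 5 using ∫_0^5 c·x^n dx = c·5^(n+1)/(n+1):
  ∫_0^5 u(x)^2 dx = ∫_0^5 (9*x^6 - 18*x^4 + 9*x^2) dx. Term by term:
    ∫_0^5 9*x^6 dx = 703125/7;  ∫_0^5 -18*x^4 dx = -11250;  ∫_0^5 9*x^2 dx = 375.
  Sum: 703125/7 − 11250 + 375 = 627000/7.
  ∫_0^5 u'(x)^2 dx = ∫_0^5 (81*x^4 - 54*x^2 + 9) dx. Term by term:
    ∫_0^5 81*x^4 dx = 50625;  ∫_0^5 -54*x^2 dx = -2250;  ∫_0^5 9 dx = 45.
  Sum: 50625 − 2250 + 45 = 48420.
Adding: ||u||_{H^1}^2 = 627000/7 + 48420 = 965940/7.


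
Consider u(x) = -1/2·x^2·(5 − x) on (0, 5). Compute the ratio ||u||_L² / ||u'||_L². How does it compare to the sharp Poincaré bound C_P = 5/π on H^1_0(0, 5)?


||u||_L² / ||u'||_L² = 5*sqrt(14)/14 < C_P = 5/π.

u(x) = -1/2·x^2·(5 − x), so u'(x) = x*(3*x - 10)/2.
u(x) = -1/2·x^2·(5 − x) vanishes at x = 0 and x = 5, so u ∈ H^1_0(0, 5). Differentiate via the product rule and integrate the resulting polynomials term by term.
  ∫_0^5 u² dx = ∫_0^5 (x^6/4 - 5*x^5/2 + 25*x^4/4) dx. Term by term:
    ∫_0^5 x^6/4 dx = 78125/28;  ∫_0^5 -5*x^5/2 dx = -78125/12;  ∫_0^5 25*x^4/4 dx = 15625/4.
  Sum: 78125/28 − 78125/12 + 15625/4 = 15625/84.
  ∫_0^5 (u')² dx = ∫_0^5 (9*x^4/4 - 15*x^3 + 25*x^2) dx. Term by term:
    ∫_0^5 9*x^4/4 dx = 5625/4;  ∫_0^5 -15*x^3 dx = -9375/4;  ∫_0^5 25*x^2 dx = 3125/3.
  Sum: 5625/4 − 9375/4 + 3125/3 = 625/6.
∫_0^5 u² dx = 15625/84, so ||u||_L² = 125*sqrt(21)/42.
∫_0^5 (u')² dx = 625/6, so ||u'||_L² = 25*sqrt(6)/6.
Ratio ||u||_L² / ||u'||_L² = 5*sqrt(14)/14.
Sharp Poincaré constant on H^1_0(0, 5) is C_P = L/π = 5/π, achieved by sin(π/5·x).
A polynomial bump cannot attain the sharp Poincaré constant (only the first sine eigenfunction does), so the ratio is strictly less than C_P, consistent with ||u||_L² ≤ C_P ||u'||_L².


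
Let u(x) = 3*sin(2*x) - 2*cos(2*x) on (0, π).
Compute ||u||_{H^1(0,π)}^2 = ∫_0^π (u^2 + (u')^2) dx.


||u||_{H^1(0,π)}^2 = 65*π/2

u'(x) = 4*sin(2*x) + 6*cos(2*x).
Expand u² and (u')² and integrate term by term on (0, π), using: for integers n ≥ 1, ∫_0^π sin²(nx) dx = ∫_0^π cos²(nx) dx = π/2; for n ≠ n', ∫_0^π sin(nx)sin(n'x) dx = ∫_0^π cos(nx)cos(n'x) dx = 0; and by product-to-sum, ∫_0^π sin(nx)cos(n'x) dx = ½∫_0^π [sin((n+n')x) + sin((n−n')x)] dx, which is 0 when n+n' is even and 2n/(n²−n'²) when n+n' is odd (it need not vanish on (0, π)).
  u² squared terms: (-2)²·∫cos(2x)² dx = 4·π/2 = 2*π;  (3)²·∫sin(2x)² dx = 9·π/2 = 9*π/2.
  u² cross terms: 2·(-2)·(3)·∫cos(2x)·sin(2x) dx = -12·(0) = 0.
  So ∫_0^π u² dx = 2*π + 9*π/2 + 0 = 13*π/2.
  (u')² squared terms: (4)²·∫sin(2x)² dx = 16·π/2 = 8*π;  (6)²·∫cos(2x)² dx = 36·π/2 = 18*π.
  (u')² cross terms: 2·(4)·(6)·∫sin(2x)·cos(2x) dx = 48·(0) = 0.
  So ∫_0^π (u')² dx = 8*π + 18*π + 0 = 26*π.
||u||_{H^1}^2 = (13*π/2) + (26*π) = 65*π/2.


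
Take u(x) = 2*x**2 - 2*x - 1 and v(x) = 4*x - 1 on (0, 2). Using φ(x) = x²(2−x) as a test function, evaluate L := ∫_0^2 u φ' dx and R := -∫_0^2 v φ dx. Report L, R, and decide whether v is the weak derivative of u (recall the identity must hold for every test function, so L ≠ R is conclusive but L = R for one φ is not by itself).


LHS = -56/15, RHS = -76/15. No, v is not the weak derivative of u.

u(x) = 2*x**2 - 2*x - 1, classical derivative u'(x) = 4*x - 2.
φ(x) = x²(2−x), so φ'(x) = x*(4 - 3*x).
Note φ(0) = φ(2) = 0, so the boundary term u·φ vanishes.
LHS = ∫_0^2 u(x) φ'(x) dx = ∫_0^2 (-6*x^4 + 14*x^3 - 5*x^2 - 4*x) dx. Term by term:
  ∫_0^2 -6*x^4 dx = -192/5;  ∫_0^2 14*x^3 dx = 56;  ∫_0^2 -5*x^2 dx = -40/3;
  ∫_0^2 -4*x dx = -8.
Sum: -192/5 + 56 − 40/3 − 8 = -56/15.
So LHS = -56/15.
∫_0^2 v(x) φ(x) dx = ∫_0^2 (-4*x^4 + 9*x^3 - 2*x^2) dx. Term by term:
  ∫_0^2 -4*x^4 dx = -128/5;  ∫_0^2 9*x^3 dx = 36;  ∫_0^2 -2*x^2 dx = -16/3.
Sum: -128/5 + 36 − 16/3 = 76/15.
So RHS = -∫_0^2 v(x) φ(x) dx = -76/15.
LHS − RHS = 4/3 ≠ 0, so the identity fails.
(For a valid weak derivative the identity must hold for EVERY test function, in particular this one. The failure shows v is NOT the weak derivative of u.)
Correct weak derivative would be u'(x) = 4*x - 2.
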